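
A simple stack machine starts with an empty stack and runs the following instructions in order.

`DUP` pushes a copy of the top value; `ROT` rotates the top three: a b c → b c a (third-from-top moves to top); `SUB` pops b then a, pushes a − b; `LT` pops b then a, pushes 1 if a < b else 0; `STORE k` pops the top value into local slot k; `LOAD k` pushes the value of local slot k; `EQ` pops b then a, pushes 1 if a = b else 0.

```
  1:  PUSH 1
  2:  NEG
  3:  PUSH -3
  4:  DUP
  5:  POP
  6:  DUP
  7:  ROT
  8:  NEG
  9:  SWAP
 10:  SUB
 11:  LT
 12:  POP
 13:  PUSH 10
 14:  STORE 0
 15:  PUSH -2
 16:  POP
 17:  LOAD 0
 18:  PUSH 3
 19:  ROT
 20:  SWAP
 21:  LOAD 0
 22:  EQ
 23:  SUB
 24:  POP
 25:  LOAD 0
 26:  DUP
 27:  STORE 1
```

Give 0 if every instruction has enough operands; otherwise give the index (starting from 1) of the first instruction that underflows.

19

PUSH 1  : 1
NEG     : -1
PUSH -3 : -1 -3
DUP     : -1 -3 -3
POP     : -1 -3
DUP     : -1 -3 -3
ROT     : -3 -3 -1
NEG     : -3 -3 1
SWAP    : -3 1 -3
SUB     : -3 4
LT      : 1
POP     : (empty)
PUSH 10 : 10
STORE 0 : (empty)
PUSH -2 : -2
POP     : (empty)
LOAD 0  : 10
PUSH 3  : 10 3
ROT  — needs 3 operands, stack has 2 → underflow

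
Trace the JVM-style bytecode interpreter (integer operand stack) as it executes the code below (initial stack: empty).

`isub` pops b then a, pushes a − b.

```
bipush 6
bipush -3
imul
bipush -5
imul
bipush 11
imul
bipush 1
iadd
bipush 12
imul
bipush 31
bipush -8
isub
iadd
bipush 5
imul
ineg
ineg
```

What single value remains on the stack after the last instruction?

59655

bipush 6   6
bipush -3  6 -3
imul       -18
bipush -5  -18 -5
imul       90
bipush 11  90 11
imul       990
bipush 1   990 1
iadd       991
bipush 12  991 12
imul       11892
bipush 31  11892 31
bipush -8  11892 31 -8
isub       11892 39
iadd       11931
bipush 5   11931 5
imul       59655
ineg       -59655
ineg       59655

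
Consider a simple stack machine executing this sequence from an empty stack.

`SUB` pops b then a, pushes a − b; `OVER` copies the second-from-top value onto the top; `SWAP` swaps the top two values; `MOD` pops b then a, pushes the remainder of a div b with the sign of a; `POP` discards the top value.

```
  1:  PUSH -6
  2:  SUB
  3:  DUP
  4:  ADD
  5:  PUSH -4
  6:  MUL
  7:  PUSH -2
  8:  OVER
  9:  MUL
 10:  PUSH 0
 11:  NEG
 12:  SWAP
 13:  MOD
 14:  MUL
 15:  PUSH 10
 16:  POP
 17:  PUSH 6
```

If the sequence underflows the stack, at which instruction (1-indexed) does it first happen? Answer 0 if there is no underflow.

2

PUSH -6  [-6]
SUB  — needs 2 operands, stack has 1 → underflow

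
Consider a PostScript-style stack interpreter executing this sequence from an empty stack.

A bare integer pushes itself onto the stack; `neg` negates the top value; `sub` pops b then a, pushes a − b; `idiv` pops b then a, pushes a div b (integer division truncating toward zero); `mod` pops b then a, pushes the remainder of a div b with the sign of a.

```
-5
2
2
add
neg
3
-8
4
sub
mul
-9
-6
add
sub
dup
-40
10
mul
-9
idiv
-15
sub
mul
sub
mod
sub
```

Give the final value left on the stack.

-1

-5   : [-5]
2    : [-5, 2]
2    : [-5, 2, 2]
add  : [-5, 4]
neg  : [-5, -4]
3    : [-5, -4, 3]
-8   : [-5, -4, 3, -8]
4    : [-5, -4, 3, -8, 4]
sub  : [-5, -4, 3, -12]
mul  : [-5, -4, -36]
-9   : [-5, -4, -36, -9]
-6   : [-5, -4, -36, -9, -6]
add  : [-5, -4, -36, -15]
sub  : [-5, -4, -21]
dup  : [-5, -4, -21, -21]
-40  : [-5, -4, -21, -21, -40]
10   : [-5, -4, -21, -21, -40, 10]
mul  : [-5, -4, -21, -21, -400]
-9   : [-5, -4, -21, -21, -400, -9]
idiv : [-5, -4, -21, -21, 44]
-15  : [-5, -4, -21, -21, 44, -15]
sub  : [-5, -4, -21, -21, 59]
mul  : [-5, -4, -21, -1239]
sub  : [-5, -4, 1218]
mod  : [-5, -4]
sub  : [-1]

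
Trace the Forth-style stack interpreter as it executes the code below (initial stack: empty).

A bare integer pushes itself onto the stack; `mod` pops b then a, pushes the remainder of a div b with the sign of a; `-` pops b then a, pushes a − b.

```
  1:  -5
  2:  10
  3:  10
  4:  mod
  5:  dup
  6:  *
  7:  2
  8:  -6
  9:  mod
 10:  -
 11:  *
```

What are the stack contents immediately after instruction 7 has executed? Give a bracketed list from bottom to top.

[-5, 0, 2]

-5  → [-5]
10  → [-5, 10]
10  → [-5, 10, 10]
mod → [-5, 0]
dup → [-5, 0, 0]
*   → [-5, 0]
2   → [-5, 0, 2]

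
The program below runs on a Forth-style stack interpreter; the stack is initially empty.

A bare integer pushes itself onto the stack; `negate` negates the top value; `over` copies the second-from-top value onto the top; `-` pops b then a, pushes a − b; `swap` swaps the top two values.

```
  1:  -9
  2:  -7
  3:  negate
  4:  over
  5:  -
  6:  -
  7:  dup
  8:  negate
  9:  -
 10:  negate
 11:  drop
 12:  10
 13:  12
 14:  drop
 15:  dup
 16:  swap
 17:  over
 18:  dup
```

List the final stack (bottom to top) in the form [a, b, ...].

[10, 10, 10, 10]

-9     : -9
-7     : -9 -7
negate : -9 7
over   : -9 7 -9
-      : -9 16
-      : -25
dup    : -25 -25
negate : -25 25
-      : -50
negate : 50
drop   : (empty)
10     : 10
12     : 10 12
drop   : 10
dup    : 10 10
swap   : 10 10
over   : 10 10 10
dup    : 10 10 10 10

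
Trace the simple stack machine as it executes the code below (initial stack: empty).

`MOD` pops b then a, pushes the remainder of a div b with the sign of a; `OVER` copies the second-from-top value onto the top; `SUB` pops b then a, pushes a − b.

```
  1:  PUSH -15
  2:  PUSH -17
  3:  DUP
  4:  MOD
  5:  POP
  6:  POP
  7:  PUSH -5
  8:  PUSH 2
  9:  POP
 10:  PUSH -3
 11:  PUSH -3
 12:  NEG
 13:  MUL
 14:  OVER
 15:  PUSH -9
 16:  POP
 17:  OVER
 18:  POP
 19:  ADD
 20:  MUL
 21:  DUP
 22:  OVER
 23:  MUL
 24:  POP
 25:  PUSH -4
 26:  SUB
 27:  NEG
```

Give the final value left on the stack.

-74

PUSH -15  -15
PUSH -17  -15 -17
DUP       -15 -17 -17
MOD       -15 0
POP       -15
POP       (empty)
PUSH -5   -5
PUSH 2    -5 2
POP       -5
PUSH -3   -5 -3
PUSH -3   -5 -3 -3
NEG       -5 -3 3
MUL       -5 -9
OVER      -5 -9 -5
PUSH -9   -5 -9 -5 -9
POP       -5 -9 -5
OVER      -5 -9 -5 -9
POP       -5 -9 -5
ADD       -5 -14
MUL       70
DUP       70 70
OVER      70 70 70
MUL       70 4900
POP       70
PUSH -4   70 -4
SUB       74
NEG       -74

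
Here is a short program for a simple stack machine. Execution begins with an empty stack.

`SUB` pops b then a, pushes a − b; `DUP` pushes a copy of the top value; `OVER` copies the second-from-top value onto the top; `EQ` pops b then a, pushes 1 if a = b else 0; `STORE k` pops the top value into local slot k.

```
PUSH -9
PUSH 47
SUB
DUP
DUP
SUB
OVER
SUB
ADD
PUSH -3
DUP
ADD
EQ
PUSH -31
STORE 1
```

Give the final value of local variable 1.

PUSH -9  : [-9]
PUSH 47  : [-9, 47]
SUB      : [-56]
DUP      : [-56, -56]
DUP      : [-56, -56, -56]
SUB      : [-56, 0]
OVER     : [-56, 0, -56]
SUB      : [-56, 56]
ADD      : [0]
PUSH -3  : [0, -3]
DUP      : [0, -3, -3]
ADD      : [0, -6]
EQ       : [0]
PUSH -31 : [0, -31]
STORE 1  : [0]

-31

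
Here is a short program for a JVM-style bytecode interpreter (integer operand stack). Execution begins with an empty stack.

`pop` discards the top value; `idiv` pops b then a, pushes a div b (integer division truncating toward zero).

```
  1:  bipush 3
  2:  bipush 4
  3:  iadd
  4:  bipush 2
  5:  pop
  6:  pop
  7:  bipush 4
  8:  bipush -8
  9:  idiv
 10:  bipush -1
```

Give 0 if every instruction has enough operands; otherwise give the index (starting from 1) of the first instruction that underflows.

0

bipush 3  → 3
bipush 4  → 3 4
iadd      → 7
bipush 2  → 7 2
pop       → 7
pop       → (empty)
bipush 4  → 4
bipush -8 → 4 -8
idiv      → 0
bipush -1 → 0 -1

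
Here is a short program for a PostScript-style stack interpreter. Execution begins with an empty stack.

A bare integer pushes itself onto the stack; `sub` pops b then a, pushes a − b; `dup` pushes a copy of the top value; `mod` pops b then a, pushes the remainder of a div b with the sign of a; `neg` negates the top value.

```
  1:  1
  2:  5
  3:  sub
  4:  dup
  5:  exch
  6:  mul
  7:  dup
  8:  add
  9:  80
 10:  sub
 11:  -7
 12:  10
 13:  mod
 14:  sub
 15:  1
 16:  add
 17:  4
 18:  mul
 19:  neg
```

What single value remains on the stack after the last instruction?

160

1    -> [1]
5    -> [1, 5]
sub  -> [-4]
dup  -> [-4, -4]
exch -> [-4, -4]
mul  -> [16]
dup  -> [16, 16]
add  -> [32]
80   -> [32, 80]
sub  -> [-48]
-7   -> [-48, -7]
10   -> [-48, -7, 10]
mod  -> [-48, -7]
sub  -> [-41]
1    -> [-41, 1]
add  -> [-40]
4    -> [-40, 4]
mul  -> [-160]
neg  -> [160]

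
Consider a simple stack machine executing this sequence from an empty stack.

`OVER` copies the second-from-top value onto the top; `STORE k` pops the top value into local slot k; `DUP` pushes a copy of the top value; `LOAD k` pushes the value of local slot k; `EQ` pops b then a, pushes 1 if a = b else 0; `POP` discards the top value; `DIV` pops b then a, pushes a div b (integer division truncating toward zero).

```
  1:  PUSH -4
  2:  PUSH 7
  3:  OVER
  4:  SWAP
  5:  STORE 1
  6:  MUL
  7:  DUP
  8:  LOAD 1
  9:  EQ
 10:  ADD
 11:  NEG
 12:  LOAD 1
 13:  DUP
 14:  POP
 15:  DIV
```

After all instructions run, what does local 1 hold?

PUSH -4 -> [-4]
PUSH 7  -> [-4, 7]
OVER    -> [-4, 7, -4]
SWAP    -> [-4, -4, 7]
STORE 1 -> [-4, -4]
MUL     -> [16]
DUP     -> [16, 16]
LOAD 1  -> [16, 16, 7]
EQ      -> [16, 0]
ADD     -> [16]
NEG     -> [-16]
LOAD 1  -> [-16, 7]
DUP     -> [-16, 7, 7]
POP     -> [-16, 7]
DIV     -> [-2]

7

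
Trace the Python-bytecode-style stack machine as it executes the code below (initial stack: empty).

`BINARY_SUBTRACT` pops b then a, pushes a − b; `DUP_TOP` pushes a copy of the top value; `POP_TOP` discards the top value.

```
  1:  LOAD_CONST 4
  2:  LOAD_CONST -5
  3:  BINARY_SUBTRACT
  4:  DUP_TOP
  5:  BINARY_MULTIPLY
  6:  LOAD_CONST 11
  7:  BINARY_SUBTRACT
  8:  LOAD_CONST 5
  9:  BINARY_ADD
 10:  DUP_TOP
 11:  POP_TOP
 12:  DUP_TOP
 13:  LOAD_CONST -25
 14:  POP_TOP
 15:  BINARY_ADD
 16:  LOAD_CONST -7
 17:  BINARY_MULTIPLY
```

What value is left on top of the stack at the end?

-1050

LOAD_CONST 4    -> [4]
LOAD_CONST -5   -> [4, -5]
BINARY_SUBTRACT -> [9]
DUP_TOP         -> [9, 9]
BINARY_MULTIPLY -> [81]
LOAD_CONST 11   -> [81, 11]
BINARY_SUBTRACT -> [70]
LOAD_CONST 5    -> [70, 5]
BINARY_ADD      -> [75]
DUP_TOP         -> [75, 75]
POP_TOP         -> [75]
DUP_TOP         -> [75, 75]
LOAD_CONST -25  -> [75, 75, -25]
POP_TOP         -> [75, 75]
BINARY_ADD      -> [150]
LOAD_CONST -7   -> [150, -7]
BINARY_MULTIPLY -> [-1050]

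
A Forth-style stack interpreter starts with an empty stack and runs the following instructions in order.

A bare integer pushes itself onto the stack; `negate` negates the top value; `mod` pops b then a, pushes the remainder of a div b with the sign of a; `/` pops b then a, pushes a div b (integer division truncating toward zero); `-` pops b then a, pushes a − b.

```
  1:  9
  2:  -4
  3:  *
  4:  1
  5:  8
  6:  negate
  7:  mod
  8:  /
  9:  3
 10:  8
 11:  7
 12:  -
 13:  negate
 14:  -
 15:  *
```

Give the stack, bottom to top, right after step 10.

[-36, 3, 8]

9      : 9
-4     : 9 -4
*      : -36
1      : -36 1
8      : -36 1 8
negate : -36 1 -8
mod    : -36 1
/      : -36
3      : -36 3
8      : -36 3 8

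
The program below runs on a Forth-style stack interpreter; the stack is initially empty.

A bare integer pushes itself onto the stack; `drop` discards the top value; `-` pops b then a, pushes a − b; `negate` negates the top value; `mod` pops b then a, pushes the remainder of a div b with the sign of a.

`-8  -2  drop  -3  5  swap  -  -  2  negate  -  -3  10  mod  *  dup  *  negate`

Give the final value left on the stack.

-8     : [-8]
-2     : [-8, -2]
drop   : [-8]
-3     : [-8, -3]
5      : [-8, -3, 5]
swap   : [-8, 5, -3]
-      : [-8, 8]
-      : [-16]
2      : [-16, 2]
negate : [-16, -2]
-      : [-14]
-3     : [-14, -3]
10     : [-14, -3, 10]
mod    : [-14, -3]
*      : [42]
dup    : [42, 42]
*      : [1764]
negate : [-1764]

-1764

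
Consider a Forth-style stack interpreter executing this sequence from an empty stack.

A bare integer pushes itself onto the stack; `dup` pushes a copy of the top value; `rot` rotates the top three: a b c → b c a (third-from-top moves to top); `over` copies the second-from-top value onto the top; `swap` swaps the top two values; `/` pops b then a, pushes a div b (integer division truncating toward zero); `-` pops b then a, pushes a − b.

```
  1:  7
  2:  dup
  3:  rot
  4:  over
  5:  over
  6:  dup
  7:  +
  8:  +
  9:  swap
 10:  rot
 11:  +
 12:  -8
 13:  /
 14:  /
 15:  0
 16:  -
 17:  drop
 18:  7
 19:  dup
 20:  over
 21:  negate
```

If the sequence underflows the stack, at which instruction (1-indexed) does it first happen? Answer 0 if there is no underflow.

7   : 7
dup : 7 7
rot  — needs 3 operands, stack has 2 → underflow

3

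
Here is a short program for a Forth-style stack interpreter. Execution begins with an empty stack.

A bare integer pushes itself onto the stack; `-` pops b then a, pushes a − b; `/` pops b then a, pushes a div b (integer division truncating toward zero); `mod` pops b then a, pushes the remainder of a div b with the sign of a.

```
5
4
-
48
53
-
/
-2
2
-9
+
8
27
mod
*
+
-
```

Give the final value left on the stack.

58

5   -> 5
4   -> 5 4
-   -> 1
48  -> 1 48
53  -> 1 48 53
-   -> 1 -5
/   -> 0
-2  -> 0 -2
2   -> 0 -2 2
-9  -> 0 -2 2 -9
+   -> 0 -2 -7
8   -> 0 -2 -7 8
27  -> 0 -2 -7 8 27
mod -> 0 -2 -7 8
*   -> 0 -2 -56
+   -> 0 -58
-   -> 58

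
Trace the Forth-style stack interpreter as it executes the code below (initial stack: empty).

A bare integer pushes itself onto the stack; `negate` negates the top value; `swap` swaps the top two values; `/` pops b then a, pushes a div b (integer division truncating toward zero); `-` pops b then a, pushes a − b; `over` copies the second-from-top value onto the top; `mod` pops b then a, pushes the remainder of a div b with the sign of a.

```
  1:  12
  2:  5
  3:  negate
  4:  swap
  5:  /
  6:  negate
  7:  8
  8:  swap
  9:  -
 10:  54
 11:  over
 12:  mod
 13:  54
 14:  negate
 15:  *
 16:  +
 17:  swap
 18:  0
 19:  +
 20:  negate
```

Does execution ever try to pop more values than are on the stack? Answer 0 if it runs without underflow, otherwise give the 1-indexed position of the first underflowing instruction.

12     -> 12
5      -> 12 5
negate -> 12 -5
swap   -> -5 12
/      -> 0
negate -> 0
8      -> 0 8
swap   -> 8 0
-      -> 8
54     -> 8 54
over   -> 8 54 8
mod    -> 8 6
54     -> 8 6 54
negate -> 8 6 -54
*      -> 8 -324
+      -> -316
swap  — needs 2 operands, stack has 1 → underflow

17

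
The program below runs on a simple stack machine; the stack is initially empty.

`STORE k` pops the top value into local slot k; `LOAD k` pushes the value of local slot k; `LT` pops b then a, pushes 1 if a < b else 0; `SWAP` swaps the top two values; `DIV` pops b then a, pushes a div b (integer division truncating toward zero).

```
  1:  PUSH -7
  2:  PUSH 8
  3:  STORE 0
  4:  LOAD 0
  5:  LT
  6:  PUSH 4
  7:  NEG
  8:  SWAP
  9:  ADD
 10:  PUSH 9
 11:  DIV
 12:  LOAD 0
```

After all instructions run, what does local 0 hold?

8

PUSH -7 : -7
PUSH 8  : -7 8
STORE 0 : -7
LOAD 0  : -7 8
LT      : 1
PUSH 4  : 1 4
NEG     : 1 -4
SWAP    : -4 1
ADD     : -3
PUSH 9  : -3 9
DIV     : 0
LOAD 0  : 0 8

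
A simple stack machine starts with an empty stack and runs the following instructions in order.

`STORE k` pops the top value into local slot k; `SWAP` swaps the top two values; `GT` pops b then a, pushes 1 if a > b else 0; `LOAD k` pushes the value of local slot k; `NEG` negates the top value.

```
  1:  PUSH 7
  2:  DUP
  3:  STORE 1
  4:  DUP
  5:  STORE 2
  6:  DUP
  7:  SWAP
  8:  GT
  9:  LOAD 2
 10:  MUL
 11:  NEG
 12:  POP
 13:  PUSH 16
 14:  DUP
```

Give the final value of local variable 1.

PUSH 7   [7]
DUP      [7, 7]
STORE 1  [7]
DUP      [7, 7]
STORE 2  [7]
DUP      [7, 7]
SWAP     [7, 7]
GT       [0]
LOAD 2   [0, 7]
MUL      [0]
NEG      [0]
POP      []
PUSH 16  [16]
DUP      [16, 16]

7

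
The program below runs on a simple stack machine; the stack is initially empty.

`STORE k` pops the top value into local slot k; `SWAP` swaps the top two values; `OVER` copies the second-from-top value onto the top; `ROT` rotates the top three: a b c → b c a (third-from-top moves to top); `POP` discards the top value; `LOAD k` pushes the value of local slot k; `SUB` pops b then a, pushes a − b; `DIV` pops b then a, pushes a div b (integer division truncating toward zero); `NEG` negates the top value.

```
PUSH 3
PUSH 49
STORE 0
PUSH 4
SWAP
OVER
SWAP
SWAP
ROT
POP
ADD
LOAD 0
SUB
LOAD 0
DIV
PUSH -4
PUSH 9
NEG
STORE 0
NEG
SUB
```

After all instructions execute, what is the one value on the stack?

PUSH 3   [3]
PUSH 49  [3, 49]
STORE 0  [3]
PUSH 4   [3, 4]
SWAP     [4, 3]
OVER     [4, 3, 4]
SWAP     [4, 4, 3]
SWAP     [4, 3, 4]
ROT      [3, 4, 4]
POP      [3, 4]
ADD      [7]
LOAD 0   [7, 49]
SUB      [-42]
LOAD 0   [-42, 49]
DIV      [0]
PUSH -4  [0, -4]
PUSH 9   [0, -4, 9]
NEG      [0, -4, -9]
STORE 0  [0, -4]
NEG      [0, 4]
SUB      [-4]

-4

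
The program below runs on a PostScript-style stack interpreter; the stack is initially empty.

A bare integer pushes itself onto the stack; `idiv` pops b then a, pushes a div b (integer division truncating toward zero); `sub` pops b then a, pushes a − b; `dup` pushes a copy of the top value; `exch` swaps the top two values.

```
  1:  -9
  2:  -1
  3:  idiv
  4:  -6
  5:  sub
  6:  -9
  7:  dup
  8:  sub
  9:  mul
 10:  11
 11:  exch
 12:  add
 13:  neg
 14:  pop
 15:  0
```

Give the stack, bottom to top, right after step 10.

-9    -9
-1    -9 -1
idiv  9
-6    9 -6
sub   15
-9    15 -9
dup   15 -9 -9
sub   15 0
mul   0
11    0 11

[0, 11]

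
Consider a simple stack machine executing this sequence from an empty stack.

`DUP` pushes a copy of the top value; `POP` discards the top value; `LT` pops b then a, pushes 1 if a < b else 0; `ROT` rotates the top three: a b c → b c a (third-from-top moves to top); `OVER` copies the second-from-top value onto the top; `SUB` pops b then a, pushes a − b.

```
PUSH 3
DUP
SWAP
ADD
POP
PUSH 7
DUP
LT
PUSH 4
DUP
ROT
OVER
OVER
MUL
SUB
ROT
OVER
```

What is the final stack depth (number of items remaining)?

4

PUSH 3 : 3
DUP    : 3 3
SWAP   : 3 3
ADD    : 6
POP    : (empty)
PUSH 7 : 7
DUP    : 7 7
LT     : 0
PUSH 4 : 0 4
DUP    : 0 4 4
ROT    : 4 4 0
OVER   : 4 4 0 4
OVER   : 4 4 0 4 0
MUL    : 4 4 0 0
SUB    : 4 4 0
ROT    : 4 0 4
OVER   : 4 0 4 0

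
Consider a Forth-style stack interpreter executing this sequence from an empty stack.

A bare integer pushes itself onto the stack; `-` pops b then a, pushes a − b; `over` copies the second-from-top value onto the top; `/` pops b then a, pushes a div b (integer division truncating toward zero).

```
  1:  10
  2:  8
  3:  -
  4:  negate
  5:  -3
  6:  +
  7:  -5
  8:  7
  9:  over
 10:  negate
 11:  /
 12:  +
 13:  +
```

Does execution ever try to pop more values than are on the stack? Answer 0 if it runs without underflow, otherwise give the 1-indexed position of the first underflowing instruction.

0

10      10
8       10 8
-       2
negate  -2
-3      -2 -3
+       -5
-5      -5 -5
7       -5 -5 7
over    -5 -5 7 -5
negate  -5 -5 7 5
/       -5 -5 1
+       -5 -4
+       -9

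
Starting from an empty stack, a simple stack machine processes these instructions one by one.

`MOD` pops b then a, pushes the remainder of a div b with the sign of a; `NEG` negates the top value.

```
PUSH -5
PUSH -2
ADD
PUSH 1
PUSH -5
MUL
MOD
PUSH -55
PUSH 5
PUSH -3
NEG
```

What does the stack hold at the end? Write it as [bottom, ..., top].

PUSH -5  → -5
PUSH -2  → -5 -2
ADD      → -7
PUSH 1   → -7 1
PUSH -5  → -7 1 -5
MUL      → -7 -5
MOD      → -2
PUSH -55 → -2 -55
PUSH 5   → -2 -55 5
PUSH -3  → -2 -55 5 -3
NEG      → -2 -55 5 3

[-2, -55, 5, 3]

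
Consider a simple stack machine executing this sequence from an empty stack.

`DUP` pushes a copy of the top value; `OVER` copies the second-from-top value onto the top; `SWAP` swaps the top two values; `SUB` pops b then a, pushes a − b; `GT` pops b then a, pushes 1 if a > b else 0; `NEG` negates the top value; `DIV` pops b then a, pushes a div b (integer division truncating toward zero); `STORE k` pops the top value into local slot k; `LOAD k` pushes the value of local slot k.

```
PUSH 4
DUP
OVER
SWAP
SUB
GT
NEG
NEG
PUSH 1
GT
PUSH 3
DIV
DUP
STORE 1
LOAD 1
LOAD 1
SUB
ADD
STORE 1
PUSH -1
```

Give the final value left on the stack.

-1

PUSH 4  -> [4]
DUP     -> [4, 4]
OVER    -> [4, 4, 4]
SWAP    -> [4, 4, 4]
SUB     -> [4, 0]
GT      -> [1]
NEG     -> [-1]
NEG     -> [1]
PUSH 1  -> [1, 1]
GT      -> [0]
PUSH 3  -> [0, 3]
DIV     -> [0]
DUP     -> [0, 0]
STORE 1 -> [0]
LOAD 1  -> [0, 0]
LOAD 1  -> [0, 0, 0]
SUB     -> [0, 0]
ADD     -> [0]
STORE 1 -> []
PUSH -1 -> [-1]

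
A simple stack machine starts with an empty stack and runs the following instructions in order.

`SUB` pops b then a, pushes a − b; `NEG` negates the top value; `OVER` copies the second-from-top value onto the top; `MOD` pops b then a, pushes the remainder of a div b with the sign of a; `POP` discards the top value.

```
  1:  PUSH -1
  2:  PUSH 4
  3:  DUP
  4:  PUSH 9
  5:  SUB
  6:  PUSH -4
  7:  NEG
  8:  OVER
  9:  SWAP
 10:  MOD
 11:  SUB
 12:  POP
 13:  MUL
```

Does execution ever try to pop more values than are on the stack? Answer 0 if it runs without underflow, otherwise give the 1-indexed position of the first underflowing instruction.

0

PUSH -1  -1
PUSH 4   -1 4
DUP      -1 4 4
PUSH 9   -1 4 4 9
SUB      -1 4 -5
PUSH -4  -1 4 -5 -4
NEG      -1 4 -5 4
OVER     -1 4 -5 4 -5
SWAP     -1 4 -5 -5 4
MOD      -1 4 -5 -1
SUB      -1 4 -4
POP      -1 4
MUL      -4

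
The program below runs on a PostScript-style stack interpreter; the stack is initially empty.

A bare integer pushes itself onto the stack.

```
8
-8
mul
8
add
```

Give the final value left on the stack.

8   : [8]
-8  : [8, -8]
mul : [-64]
8   : [-64, 8]
add : [-56]

-56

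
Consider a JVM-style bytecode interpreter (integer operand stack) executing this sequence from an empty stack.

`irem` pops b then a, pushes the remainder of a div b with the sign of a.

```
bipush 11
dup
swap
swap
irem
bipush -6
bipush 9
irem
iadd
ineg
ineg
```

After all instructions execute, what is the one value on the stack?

bipush 11 → [11]
dup       → [11, 11]
swap      → [11, 11]
swap      → [11, 11]
irem      → [0]
bipush -6 → [0, -6]
bipush 9  → [0, -6, 9]
irem      → [0, -6]
iadd      → [-6]
ineg      → [6]
ineg      → [-6]

-6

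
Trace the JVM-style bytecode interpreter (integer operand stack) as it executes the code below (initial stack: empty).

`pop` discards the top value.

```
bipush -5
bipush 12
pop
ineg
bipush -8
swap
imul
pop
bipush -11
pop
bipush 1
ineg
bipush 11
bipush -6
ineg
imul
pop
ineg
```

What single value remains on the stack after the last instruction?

1

bipush -5  : -5
bipush 12  : -5 12
pop        : -5
ineg       : 5
bipush -8  : 5 -8
swap       : -8 5
imul       : -40
pop        : (empty)
bipush -11 : -11
pop        : (empty)
bipush 1   : 1
ineg       : -1
bipush 11  : -1 11
bipush -6  : -1 11 -6
ineg       : -1 11 6
imul       : -1 66
pop        : -1
ineg       : 1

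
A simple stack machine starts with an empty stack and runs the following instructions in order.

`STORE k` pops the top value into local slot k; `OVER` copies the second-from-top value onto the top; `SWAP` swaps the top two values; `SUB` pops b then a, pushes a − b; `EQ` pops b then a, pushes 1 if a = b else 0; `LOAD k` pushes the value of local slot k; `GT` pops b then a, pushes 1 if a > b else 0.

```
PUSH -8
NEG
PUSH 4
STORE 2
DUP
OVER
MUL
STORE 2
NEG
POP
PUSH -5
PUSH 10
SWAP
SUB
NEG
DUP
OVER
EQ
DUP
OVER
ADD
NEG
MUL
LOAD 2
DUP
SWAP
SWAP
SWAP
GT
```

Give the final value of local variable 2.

PUSH -8 → -8
NEG     → 8
PUSH 4  → 8 4
STORE 2 → 8
DUP     → 8 8
OVER    → 8 8 8
MUL     → 8 64
STORE 2 → 8
NEG     → -8
POP     → (empty)
PUSH -5 → -5
PUSH 10 → -5 10
SWAP    → 10 -5
SUB     → 15
NEG     → -15
DUP     → -15 -15
OVER    → -15 -15 -15
EQ      → -15 1
DUP     → -15 1 1
OVER    → -15 1 1 1
ADD     → -15 1 2
NEG     → -15 1 -2
MUL     → -15 -2
LOAD 2  → -15 -2 64
DUP     → -15 -2 64 64
SWAP    → -15 -2 64 64
SWAP    → -15 -2 64 64
SWAP    → -15 -2 64 64
GT      → -15 -2 0

64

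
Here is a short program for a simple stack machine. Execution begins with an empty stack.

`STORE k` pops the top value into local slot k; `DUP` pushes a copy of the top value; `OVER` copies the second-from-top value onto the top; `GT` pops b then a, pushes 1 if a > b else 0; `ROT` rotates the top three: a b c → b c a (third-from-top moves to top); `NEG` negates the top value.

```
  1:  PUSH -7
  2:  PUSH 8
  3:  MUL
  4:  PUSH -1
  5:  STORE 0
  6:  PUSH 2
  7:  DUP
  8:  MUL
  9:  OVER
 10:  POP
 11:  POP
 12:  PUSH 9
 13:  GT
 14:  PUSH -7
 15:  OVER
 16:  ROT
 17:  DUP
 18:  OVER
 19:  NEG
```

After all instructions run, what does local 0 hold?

-1

PUSH -7 -> -7
PUSH 8  -> -7 8
MUL     -> -56
PUSH -1 -> -56 -1
STORE 0 -> -56
PUSH 2  -> -56 2
DUP     -> -56 2 2
MUL     -> -56 4
OVER    -> -56 4 -56
POP     -> -56 4
POP     -> -56
PUSH 9  -> -56 9
GT      -> 0
PUSH -7 -> 0 -7
OVER    -> 0 -7 0
ROT     -> -7 0 0
DUP     -> -7 0 0 0
OVER    -> -7 0 0 0 0
NEG     -> -7 0 0 0 0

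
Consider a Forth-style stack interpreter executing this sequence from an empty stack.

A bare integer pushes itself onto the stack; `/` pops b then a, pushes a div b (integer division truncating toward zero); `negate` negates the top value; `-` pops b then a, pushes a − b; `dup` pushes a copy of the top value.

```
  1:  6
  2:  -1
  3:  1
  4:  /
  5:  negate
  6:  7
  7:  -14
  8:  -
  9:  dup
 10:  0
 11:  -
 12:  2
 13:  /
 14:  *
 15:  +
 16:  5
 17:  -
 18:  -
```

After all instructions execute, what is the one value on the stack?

-200

6      -> [6]
-1     -> [6, -1]
1      -> [6, -1, 1]
/      -> [6, -1]
negate -> [6, 1]
7      -> [6, 1, 7]
-14    -> [6, 1, 7, -14]
-      -> [6, 1, 21]
dup    -> [6, 1, 21, 21]
0      -> [6, 1, 21, 21, 0]
-      -> [6, 1, 21, 21]
2      -> [6, 1, 21, 21, 2]
/      -> [6, 1, 21, 10]
*      -> [6, 1, 210]
+      -> [6, 211]
5      -> [6, 211, 5]
-      -> [6, 206]
-      -> [-200]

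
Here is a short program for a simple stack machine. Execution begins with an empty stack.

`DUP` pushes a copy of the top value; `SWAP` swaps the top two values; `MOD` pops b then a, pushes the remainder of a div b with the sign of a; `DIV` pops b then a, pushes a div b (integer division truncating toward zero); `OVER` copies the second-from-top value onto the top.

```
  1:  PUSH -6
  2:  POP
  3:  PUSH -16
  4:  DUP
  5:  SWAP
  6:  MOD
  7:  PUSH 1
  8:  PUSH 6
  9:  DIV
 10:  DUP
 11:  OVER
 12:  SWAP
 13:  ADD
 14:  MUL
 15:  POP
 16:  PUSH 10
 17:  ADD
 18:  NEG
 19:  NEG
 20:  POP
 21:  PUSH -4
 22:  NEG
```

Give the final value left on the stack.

PUSH -6  → -6
POP      → (empty)
PUSH -16 → -16
DUP      → -16 -16
SWAP     → -16 -16
MOD      → 0
PUSH 1   → 0 1
PUSH 6   → 0 1 6
DIV      → 0 0
DUP      → 0 0 0
OVER     → 0 0 0 0
SWAP     → 0 0 0 0
ADD      → 0 0 0
MUL      → 0 0
POP      → 0
PUSH 10  → 0 10
ADD      → 10
NEG      → -10
NEG      → 10
POP      → (empty)
PUSH -4  → -4
NEG      → 4

4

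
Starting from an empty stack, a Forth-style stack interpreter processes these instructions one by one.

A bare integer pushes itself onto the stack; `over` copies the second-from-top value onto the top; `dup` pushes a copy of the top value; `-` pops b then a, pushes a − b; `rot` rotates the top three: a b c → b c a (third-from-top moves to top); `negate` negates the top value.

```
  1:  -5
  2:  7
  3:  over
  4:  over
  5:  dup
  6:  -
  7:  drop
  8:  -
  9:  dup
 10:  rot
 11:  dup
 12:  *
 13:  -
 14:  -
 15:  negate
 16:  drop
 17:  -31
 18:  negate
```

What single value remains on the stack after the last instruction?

-5     : [-5]
7      : [-5, 7]
over   : [-5, 7, -5]
over   : [-5, 7, -5, 7]
dup    : [-5, 7, -5, 7, 7]
-      : [-5, 7, -5, 0]
drop   : [-5, 7, -5]
-      : [-5, 12]
dup    : [-5, 12, 12]
rot    : [12, 12, -5]
dup    : [12, 12, -5, -5]
*      : [12, 12, 25]
-      : [12, -13]
-      : [25]
negate : [-25]
drop   : []
-31    : [-31]
negate : [31]

31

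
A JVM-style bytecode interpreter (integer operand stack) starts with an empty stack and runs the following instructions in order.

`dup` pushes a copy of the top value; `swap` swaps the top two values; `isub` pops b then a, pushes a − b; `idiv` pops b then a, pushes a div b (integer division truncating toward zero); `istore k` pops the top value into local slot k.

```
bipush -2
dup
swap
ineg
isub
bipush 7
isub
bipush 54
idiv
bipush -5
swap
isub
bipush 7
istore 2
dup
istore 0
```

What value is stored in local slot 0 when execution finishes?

-5

bipush -2  [-2]
dup        [-2, -2]
swap       [-2, -2]
ineg       [-2, 2]
isub       [-4]
bipush 7   [-4, 7]
isub       [-11]
bipush 54  [-11, 54]
idiv       [0]
bipush -5  [0, -5]
swap       [-5, 0]
isub       [-5]
bipush 7   [-5, 7]
istore 2   [-5]
dup        [-5, -5]
istore 0   [-5]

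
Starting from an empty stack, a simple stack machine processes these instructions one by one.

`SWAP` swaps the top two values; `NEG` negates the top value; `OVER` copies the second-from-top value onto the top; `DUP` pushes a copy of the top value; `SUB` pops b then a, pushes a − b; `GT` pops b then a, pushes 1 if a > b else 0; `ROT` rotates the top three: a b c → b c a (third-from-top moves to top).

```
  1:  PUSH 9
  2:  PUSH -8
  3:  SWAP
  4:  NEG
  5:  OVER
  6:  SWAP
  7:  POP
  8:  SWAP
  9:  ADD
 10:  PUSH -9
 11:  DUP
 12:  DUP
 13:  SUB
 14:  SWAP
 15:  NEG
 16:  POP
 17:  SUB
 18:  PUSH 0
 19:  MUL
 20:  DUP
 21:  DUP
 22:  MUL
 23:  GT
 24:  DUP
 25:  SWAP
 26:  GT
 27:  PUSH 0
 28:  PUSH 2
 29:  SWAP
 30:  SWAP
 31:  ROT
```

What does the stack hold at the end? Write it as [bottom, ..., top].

[0, 2, 0]

PUSH 9  -> 9
PUSH -8 -> 9 -8
SWAP    -> -8 9
NEG     -> -8 -9
OVER    -> -8 -9 -8
SWAP    -> -8 -8 -9
POP     -> -8 -8
SWAP    -> -8 -8
ADD     -> -16
PUSH -9 -> -16 -9
DUP     -> -16 -9 -9
DUP     -> -16 -9 -9 -9
SUB     -> -16 -9 0
SWAP    -> -16 0 -9
NEG     -> -16 0 9
POP     -> -16 0
SUB     -> -16
PUSH 0  -> -16 0
MUL     -> 0
DUP     -> 0 0
DUP     -> 0 0 0
MUL     -> 0 0
GT      -> 0
DUP     -> 0 0
SWAP    -> 0 0
GT      -> 0
PUSH 0  -> 0 0
PUSH 2  -> 0 0 2
SWAP    -> 0 2 0
SWAP    -> 0 0 2
ROT     -> 0 2 0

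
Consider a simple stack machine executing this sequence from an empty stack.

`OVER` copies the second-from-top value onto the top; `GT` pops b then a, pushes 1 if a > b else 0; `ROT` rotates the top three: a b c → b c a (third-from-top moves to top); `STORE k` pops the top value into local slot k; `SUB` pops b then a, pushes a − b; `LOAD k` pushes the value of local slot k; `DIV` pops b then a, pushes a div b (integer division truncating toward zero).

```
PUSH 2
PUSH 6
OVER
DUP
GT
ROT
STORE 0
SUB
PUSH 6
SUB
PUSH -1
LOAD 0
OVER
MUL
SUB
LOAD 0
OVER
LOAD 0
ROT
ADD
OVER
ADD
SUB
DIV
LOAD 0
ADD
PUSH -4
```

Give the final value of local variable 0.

PUSH 2   [2]
PUSH 6   [2, 6]
OVER     [2, 6, 2]
DUP      [2, 6, 2, 2]
GT       [2, 6, 0]
ROT      [6, 0, 2]
STORE 0  [6, 0]
SUB      [6]
PUSH 6   [6, 6]
SUB      [0]
PUSH -1  [0, -1]
LOAD 0   [0, -1, 2]
OVER     [0, -1, 2, -1]
MUL      [0, -1, -2]
SUB      [0, 1]
LOAD 0   [0, 1, 2]
OVER     [0, 1, 2, 1]
LOAD 0   [0, 1, 2, 1, 2]
ROT      [0, 1, 1, 2, 2]
ADD      [0, 1, 1, 4]
OVER     [0, 1, 1, 4, 1]
ADD      [0, 1, 1, 5]
SUB      [0, 1, -4]
DIV      [0, 0]
LOAD 0   [0, 0, 2]
ADD      [0, 2]
PUSH -4  [0, 2, -4]

2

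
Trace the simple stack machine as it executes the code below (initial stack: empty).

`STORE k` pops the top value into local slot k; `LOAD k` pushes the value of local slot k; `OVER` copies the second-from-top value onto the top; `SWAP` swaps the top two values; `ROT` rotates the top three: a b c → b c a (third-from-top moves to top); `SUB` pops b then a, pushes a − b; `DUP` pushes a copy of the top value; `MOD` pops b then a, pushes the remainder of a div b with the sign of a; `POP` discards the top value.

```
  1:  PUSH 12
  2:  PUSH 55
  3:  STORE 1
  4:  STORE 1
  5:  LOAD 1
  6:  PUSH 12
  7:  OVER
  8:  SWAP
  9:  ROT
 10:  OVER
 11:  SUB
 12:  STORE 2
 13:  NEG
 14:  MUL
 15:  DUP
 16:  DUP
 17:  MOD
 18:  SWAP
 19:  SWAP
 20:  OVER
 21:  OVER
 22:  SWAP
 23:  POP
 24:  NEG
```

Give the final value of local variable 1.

PUSH 12 → 12
PUSH 55 → 12 55
STORE 1 → 12
STORE 1 → (empty)
LOAD 1  → 12
PUSH 12 → 12 12
OVER    → 12 12 12
SWAP    → 12 12 12
ROT     → 12 12 12
OVER    → 12 12 12 12
SUB     → 12 12 0
STORE 2 → 12 12
NEG     → 12 -12
MUL     → -144
DUP     → -144 -144
DUP     → -144 -144 -144
MOD     → -144 0
SWAP    → 0 -144
SWAP    → -144 0
OVER    → -144 0 -144
OVER    → -144 0 -144 0
SWAP    → -144 0 0 -144
POP     → -144 0 0
NEG     → -144 0 0

12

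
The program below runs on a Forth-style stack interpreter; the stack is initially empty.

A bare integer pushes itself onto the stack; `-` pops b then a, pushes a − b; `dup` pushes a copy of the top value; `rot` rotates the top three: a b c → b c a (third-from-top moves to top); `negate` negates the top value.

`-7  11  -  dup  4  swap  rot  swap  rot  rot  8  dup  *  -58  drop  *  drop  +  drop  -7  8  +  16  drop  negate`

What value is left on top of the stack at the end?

-7     -> [-7]
11     -> [-7, 11]
-      -> [-18]
dup    -> [-18, -18]
4      -> [-18, -18, 4]
swap   -> [-18, 4, -18]
rot    -> [4, -18, -18]
swap   -> [4, -18, -18]
rot    -> [-18, -18, 4]
rot    -> [-18, 4, -18]
8      -> [-18, 4, -18, 8]
dup    -> [-18, 4, -18, 8, 8]
*      -> [-18, 4, -18, 64]
-58    -> [-18, 4, -18, 64, -58]
drop   -> [-18, 4, -18, 64]
*      -> [-18, 4, -1152]
drop   -> [-18, 4]
+      -> [-14]
drop   -> []
-7     -> [-7]
8      -> [-7, 8]
+      -> [1]
16     -> [1, 16]
drop   -> [1]
negate -> [-1]

-1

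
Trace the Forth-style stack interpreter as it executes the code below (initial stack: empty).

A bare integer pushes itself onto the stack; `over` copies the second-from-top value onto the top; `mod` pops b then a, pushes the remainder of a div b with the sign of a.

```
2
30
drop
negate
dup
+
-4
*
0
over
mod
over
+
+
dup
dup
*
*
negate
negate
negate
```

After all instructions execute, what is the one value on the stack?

-32768

2      → [2]
30     → [2, 30]
drop   → [2]
negate → [-2]
dup    → [-2, -2]
+      → [-4]
-4     → [-4, -4]
*      → [16]
0      → [16, 0]
over   → [16, 0, 16]
mod    → [16, 0]
over   → [16, 0, 16]
+      → [16, 16]
+      → [32]
dup    → [32, 32]
dup    → [32, 32, 32]
*      → [32, 1024]
*      → [32768]
negate → [-32768]
negate → [32768]
negate → [-32768]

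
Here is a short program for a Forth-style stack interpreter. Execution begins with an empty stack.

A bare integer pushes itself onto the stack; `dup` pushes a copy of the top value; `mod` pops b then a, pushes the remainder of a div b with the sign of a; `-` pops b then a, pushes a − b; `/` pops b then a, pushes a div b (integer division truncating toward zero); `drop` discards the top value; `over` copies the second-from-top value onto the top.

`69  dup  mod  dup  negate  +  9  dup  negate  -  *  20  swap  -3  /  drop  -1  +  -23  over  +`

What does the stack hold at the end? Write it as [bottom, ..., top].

69     : 69
dup    : 69 69
mod    : 0
dup    : 0 0
negate : 0 0
+      : 0
9      : 0 9
dup    : 0 9 9
negate : 0 9 -9
-      : 0 18
*      : 0
20     : 0 20
swap   : 20 0
-3     : 20 0 -3
/      : 20 0
drop   : 20
-1     : 20 -1
+      : 19
-23    : 19 -23
over   : 19 -23 19
+      : 19 -4

[19, -4]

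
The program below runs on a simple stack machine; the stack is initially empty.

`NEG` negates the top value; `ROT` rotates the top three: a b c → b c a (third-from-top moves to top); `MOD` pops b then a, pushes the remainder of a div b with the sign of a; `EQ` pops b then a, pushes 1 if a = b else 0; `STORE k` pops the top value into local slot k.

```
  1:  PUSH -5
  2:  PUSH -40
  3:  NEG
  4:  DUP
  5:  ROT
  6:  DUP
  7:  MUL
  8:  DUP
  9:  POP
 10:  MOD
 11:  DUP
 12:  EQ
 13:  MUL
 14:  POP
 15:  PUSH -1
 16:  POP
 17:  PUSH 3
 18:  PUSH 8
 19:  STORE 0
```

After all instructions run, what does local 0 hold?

PUSH -5   -5
PUSH -40  -5 -40
NEG       -5 40
DUP       -5 40 40
ROT       40 40 -5
DUP       40 40 -5 -5
MUL       40 40 25
DUP       40 40 25 25
POP       40 40 25
MOD       40 15
DUP       40 15 15
EQ        40 1
MUL       40
POP       (empty)
PUSH -1   -1
POP       (empty)
PUSH 3    3
PUSH 8    3 8
STORE 0   3

8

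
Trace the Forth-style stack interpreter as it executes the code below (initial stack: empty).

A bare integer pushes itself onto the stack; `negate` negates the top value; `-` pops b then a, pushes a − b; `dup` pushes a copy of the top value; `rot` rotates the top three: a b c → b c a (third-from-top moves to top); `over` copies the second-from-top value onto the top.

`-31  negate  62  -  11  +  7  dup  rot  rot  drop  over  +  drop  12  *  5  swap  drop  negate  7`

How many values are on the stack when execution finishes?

-31    → [-31]
negate → [31]
62     → [31, 62]
-      → [-31]
11     → [-31, 11]
+      → [-20]
7      → [-20, 7]
dup    → [-20, 7, 7]
rot    → [7, 7, -20]
rot    → [7, -20, 7]
drop   → [7, -20]
over   → [7, -20, 7]
+      → [7, -13]
drop   → [7]
12     → [7, 12]
*      → [84]
5      → [84, 5]
swap   → [5, 84]
drop   → [5]
negate → [-5]
7      → [-5, 7]

2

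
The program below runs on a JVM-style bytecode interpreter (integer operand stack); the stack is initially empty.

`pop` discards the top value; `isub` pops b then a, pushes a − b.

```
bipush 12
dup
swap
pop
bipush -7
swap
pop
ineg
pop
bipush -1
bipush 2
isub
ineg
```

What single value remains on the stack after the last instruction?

3

bipush 12  [12]
dup        [12, 12]
swap       [12, 12]
pop        [12]
bipush -7  [12, -7]
swap       [-7, 12]
pop        [-7]
ineg       [7]
pop        []
bipush -1  [-1]
bipush 2   [-1, 2]
isub       [-3]
ineg       [3]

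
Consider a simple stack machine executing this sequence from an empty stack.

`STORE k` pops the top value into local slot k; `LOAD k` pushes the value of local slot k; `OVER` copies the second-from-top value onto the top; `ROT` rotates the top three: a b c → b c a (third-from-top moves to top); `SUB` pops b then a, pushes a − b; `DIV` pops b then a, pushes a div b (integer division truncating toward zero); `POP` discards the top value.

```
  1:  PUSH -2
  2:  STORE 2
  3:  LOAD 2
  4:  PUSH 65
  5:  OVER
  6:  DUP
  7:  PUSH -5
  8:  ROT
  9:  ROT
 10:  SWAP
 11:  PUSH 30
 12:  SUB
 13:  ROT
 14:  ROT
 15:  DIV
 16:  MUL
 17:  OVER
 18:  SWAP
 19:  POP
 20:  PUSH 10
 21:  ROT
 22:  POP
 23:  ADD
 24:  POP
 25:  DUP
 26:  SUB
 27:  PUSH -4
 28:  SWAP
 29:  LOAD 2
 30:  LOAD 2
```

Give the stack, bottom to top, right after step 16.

[-2, 65, -64]

PUSH -2 : [-2]
STORE 2 : []
LOAD 2  : [-2]
PUSH 65 : [-2, 65]
OVER    : [-2, 65, -2]
DUP     : [-2, 65, -2, -2]
PUSH -5 : [-2, 65, -2, -2, -5]
ROT     : [-2, 65, -2, -5, -2]
ROT     : [-2, 65, -5, -2, -2]
SWAP    : [-2, 65, -5, -2, -2]
PUSH 30 : [-2, 65, -5, -2, -2, 30]
SUB     : [-2, 65, -5, -2, -32]
ROT     : [-2, 65, -2, -32, -5]
ROT     : [-2, 65, -32, -5, -2]
DIV     : [-2, 65, -32, 2]
MUL     : [-2, 65, -64]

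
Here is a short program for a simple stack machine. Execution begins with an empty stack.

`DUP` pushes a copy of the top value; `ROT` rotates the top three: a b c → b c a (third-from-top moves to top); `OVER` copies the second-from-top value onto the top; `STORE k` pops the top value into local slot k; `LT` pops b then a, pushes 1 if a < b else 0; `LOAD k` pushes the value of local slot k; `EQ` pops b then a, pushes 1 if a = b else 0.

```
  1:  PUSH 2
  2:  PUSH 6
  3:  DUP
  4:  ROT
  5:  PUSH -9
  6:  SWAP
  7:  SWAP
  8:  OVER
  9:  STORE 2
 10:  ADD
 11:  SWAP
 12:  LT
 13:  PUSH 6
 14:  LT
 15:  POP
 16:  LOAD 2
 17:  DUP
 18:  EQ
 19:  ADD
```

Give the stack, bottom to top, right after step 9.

[6, 6, 2, -9]

PUSH 2  : [2]
PUSH 6  : [2, 6]
DUP     : [2, 6, 6]
ROT     : [6, 6, 2]
PUSH -9 : [6, 6, 2, -9]
SWAP    : [6, 6, -9, 2]
SWAP    : [6, 6, 2, -9]
OVER    : [6, 6, 2, -9, 2]
STORE 2 : [6, 6, 2, -9]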